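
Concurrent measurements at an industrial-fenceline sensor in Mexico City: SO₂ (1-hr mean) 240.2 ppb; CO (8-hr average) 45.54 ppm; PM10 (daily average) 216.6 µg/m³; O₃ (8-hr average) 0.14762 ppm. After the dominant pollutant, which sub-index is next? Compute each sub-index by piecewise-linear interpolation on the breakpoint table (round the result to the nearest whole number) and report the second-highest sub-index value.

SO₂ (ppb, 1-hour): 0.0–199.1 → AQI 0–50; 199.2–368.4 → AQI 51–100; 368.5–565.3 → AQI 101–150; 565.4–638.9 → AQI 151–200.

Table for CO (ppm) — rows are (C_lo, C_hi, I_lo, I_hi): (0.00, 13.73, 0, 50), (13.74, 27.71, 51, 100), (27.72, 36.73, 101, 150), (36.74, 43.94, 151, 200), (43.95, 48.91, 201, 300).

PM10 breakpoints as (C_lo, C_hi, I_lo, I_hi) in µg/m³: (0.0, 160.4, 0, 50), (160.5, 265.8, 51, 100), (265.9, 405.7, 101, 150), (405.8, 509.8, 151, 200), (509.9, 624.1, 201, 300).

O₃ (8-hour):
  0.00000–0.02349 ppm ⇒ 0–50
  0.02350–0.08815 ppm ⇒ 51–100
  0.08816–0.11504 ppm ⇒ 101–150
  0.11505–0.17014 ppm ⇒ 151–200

SO₂ 240.2: bracket 199.2–368.4 → index 51–100; slope 49/169.2, offset 41.0.
AQI = 51 + 49/169.2·41.0 ≈ 62.87 ⇒ 63.
CO: row 43.95–48.91 (AQI 201–300). (300−201)·(45.54−43.95)/(48.91−43.95) + 201 = 99·1.59/4.96 + 201 ≈ 232.74 → 233.
PM10: 216.6 ∈ [160.5, 265.8] ↔ index [51, 100].
51 + (216.6−160.5)·(100−51)/(265.8−160.5) = 51 + 56.1·49/105.3 ≈ 77.11, so AQI = 77.
O₃: 0.14762 ∈ [0.11505, 0.17014] ↔ index [151, 200].
151 + (0.14762−0.11505)·(200−151)/(0.17014−0.11505) = 151 + 0.03257·49/0.05509 ≈ 179.97, so AQI = 180.
Sub-indices: SO₂→63, CO→233, PM10→77, O₃→180. Ranked high→low: 233, 180, 77, 63. Second-highest sub-index = 180.

180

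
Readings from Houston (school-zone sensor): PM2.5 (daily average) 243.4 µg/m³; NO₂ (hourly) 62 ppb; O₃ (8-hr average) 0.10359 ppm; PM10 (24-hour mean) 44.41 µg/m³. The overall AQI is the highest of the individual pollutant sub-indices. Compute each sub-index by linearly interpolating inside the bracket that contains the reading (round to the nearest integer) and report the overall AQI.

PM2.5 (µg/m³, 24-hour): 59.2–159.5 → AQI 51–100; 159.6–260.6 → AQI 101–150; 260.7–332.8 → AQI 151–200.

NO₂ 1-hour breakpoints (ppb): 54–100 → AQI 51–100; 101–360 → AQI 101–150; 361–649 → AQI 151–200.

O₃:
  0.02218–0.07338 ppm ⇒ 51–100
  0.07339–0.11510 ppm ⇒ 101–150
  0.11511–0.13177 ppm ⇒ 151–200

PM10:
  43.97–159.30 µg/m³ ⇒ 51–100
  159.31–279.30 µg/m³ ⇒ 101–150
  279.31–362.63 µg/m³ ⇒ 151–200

142

PM2.5 243.4: bracket 159.6–260.6 → index 101–150; slope 49/101.0, offset 83.8.
AQI = 101 + 49/101.0·83.8 ≈ 141.66 ⇒ 142.
NO₂: 62 lies in 54–100, so I_lo=51, I_hi=100, C_lo=54, C_hi=100.
(100−51)/(100−54) × (62−54) + 51 = 49/46 × 8 + 51 ≈ 59.52 → 60.
O₃ 0.10359: bracket 0.07339–0.11510 → index 101–150; slope 49/0.04171, offset 0.03020.
AQI = 101 + 49/0.04171·0.03020 ≈ 136.48 ⇒ 136.
PM10 44.41: bracket 43.97–159.30 → index 51–100; slope 49/115.33, offset 0.44.
AQI = 51 + 49/115.33·0.44 ≈ 51.19 ⇒ 51.
Sub-indices: PM2.5→142, NO₂→60, O₃→136, PM10→51. Overall AQI = max = 142; dominant pollutant is PM2.5.
AQI 142: Unhealthy for Sensitive Groups.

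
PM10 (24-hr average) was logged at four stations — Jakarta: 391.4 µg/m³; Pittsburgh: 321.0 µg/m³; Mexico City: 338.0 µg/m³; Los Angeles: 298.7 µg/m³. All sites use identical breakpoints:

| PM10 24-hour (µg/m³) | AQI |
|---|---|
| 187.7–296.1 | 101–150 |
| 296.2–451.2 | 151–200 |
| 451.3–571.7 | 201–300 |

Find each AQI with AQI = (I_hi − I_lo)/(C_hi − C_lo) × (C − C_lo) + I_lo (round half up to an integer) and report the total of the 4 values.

Jakarta: 391.4 ∈ [296.2, 451.2] ↔ index [151, 200].
151 + (391.4−296.2)·(200−151)/(451.2−296.2) = 151 + 95.2·49/155.0 ≈ 181.10, so AQI = 181.
Pittsburgh: 321.0 ∈ [296.2, 451.2] ↔ index [151, 200].
151 + (321.0−296.2)·(200−151)/(451.2−296.2) = 151 + 24.8·49/155.0 ≈ 158.84, so AQI = 159.
Mexico City 338.0: bracket 296.2–451.2 → index 151–200; slope 49/155.0, offset 41.8.
AQI = 151 + 49/155.0·41.8 ≈ 164.21 ⇒ 164.
Los Angeles: 298.7 lies in 296.2–451.2, so I_lo=151, I_hi=200, C_lo=296.2, C_hi=451.2.
(200−151)/(451.2−296.2) × (298.7−296.2) + 151 = 49/155.0 × 2.5 + 151 ≈ 151.79 → 152.
AQIs: Jakarta=181, Pittsburgh=159, Mexico City=164, Los Angeles=152. Sum = 181 + 159 + 164 + 152 = 656.

656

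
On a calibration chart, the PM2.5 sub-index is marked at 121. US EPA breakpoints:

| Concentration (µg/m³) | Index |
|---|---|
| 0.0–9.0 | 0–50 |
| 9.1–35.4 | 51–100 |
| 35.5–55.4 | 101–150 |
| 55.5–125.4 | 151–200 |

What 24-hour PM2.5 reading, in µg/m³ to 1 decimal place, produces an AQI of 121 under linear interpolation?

AQI 121 lies in the 101–150 band, which corresponds to 35.5–55.4 µg/m³.
C = 35.5 + (121−101)×(55.4−35.5)/(150−101) = 35.5 + 20×19.9/49 ≈ 43.622 µg/m³ → 43.6 µg/m³ to 1 dp.

43.6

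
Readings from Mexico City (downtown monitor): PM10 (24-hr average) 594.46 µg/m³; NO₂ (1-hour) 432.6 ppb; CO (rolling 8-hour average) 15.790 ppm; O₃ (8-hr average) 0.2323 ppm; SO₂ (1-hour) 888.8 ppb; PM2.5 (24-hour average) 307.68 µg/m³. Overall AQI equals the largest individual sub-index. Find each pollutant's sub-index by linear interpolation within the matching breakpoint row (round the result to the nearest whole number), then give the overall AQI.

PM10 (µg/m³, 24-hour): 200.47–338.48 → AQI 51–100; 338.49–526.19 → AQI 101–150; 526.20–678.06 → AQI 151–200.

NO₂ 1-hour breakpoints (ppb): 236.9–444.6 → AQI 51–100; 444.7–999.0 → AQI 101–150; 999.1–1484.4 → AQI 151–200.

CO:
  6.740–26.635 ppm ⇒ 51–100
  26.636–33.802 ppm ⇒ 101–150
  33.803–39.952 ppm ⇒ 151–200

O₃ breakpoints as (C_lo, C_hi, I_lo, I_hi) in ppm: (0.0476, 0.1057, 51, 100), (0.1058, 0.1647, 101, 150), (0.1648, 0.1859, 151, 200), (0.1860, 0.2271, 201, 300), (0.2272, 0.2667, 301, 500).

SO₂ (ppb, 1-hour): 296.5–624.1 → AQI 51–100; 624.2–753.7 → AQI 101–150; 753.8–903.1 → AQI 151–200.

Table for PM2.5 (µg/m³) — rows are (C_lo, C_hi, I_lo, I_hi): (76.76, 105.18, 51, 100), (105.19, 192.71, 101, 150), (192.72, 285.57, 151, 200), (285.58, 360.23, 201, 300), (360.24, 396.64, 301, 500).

PM10 594.46: bracket 526.20–678.06 → index 151–200; slope 49/151.86, offset 68.26.
AQI = 151 + 49/151.86·68.26 ≈ 173.03 ⇒ 173.
NO₂: 432.6 lies in 236.9–444.6, so I_lo=51, I_hi=100, C_lo=236.9, C_hi=444.6.
(100−51)/(444.6−236.9) × (432.6−236.9) + 51 = 49/207.7 × 195.7 + 51 ≈ 97.17 → 97.
CO 15.790: bracket 6.740–26.635 → index 51–100; slope 49/19.895, offset 9.050.
AQI = 51 + 49/19.895·9.050 ≈ 73.29 ⇒ 73.
O₃ 0.2323: bracket 0.2272–0.2667 → index 301–500; slope 199/0.0395, offset 0.0051.
AQI = 301 + 199/0.0395·0.0051 ≈ 326.69 ⇒ 327.
SO₂: 888.8 lies in 753.8–903.1, so I_lo=151, I_hi=200, C_lo=753.8, C_hi=903.1.
(200−151)/(903.1−753.8) × (888.8−753.8) + 151 = 49/149.3 × 135.0 + 151 ≈ 195.31 → 195.
PM2.5: 307.68 ∈ [285.58, 360.23] ↔ index [201, 300].
201 + (307.68−285.58)·(300−201)/(360.23−285.58) = 201 + 22.10·99/74.65 ≈ 230.31, so AQI = 230.
Sub-indices: PM10→173, NO₂→97, CO→73, O₃→327, SO₂→195, PM2.5→230. Overall AQI = max = 327; dominant pollutant is O₃.

327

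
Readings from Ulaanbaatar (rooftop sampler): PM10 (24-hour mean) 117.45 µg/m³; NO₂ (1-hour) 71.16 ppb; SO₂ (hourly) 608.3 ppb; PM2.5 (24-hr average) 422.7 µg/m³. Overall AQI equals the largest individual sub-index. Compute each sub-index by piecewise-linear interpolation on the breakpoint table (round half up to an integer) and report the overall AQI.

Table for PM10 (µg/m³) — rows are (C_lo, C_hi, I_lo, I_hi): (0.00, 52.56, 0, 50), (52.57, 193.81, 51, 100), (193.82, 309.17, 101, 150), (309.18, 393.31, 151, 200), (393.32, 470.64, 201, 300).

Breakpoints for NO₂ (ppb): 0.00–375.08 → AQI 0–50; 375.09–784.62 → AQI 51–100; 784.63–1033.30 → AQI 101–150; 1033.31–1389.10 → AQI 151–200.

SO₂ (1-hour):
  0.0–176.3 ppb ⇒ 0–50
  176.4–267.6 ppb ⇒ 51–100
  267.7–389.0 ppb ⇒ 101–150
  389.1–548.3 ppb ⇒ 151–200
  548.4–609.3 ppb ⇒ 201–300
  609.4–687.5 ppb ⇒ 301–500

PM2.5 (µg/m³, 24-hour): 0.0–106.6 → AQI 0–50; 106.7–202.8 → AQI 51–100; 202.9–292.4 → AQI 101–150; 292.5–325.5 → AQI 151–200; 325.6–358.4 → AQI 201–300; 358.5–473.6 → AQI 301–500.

412

PM10: 117.45 lies in 52.57–193.81, so I_lo=51, I_hi=100, C_lo=52.57, C_hi=193.81.
(100−51)/(193.81−52.57) × (117.45−52.57) + 51 = 49/141.24 × 64.88 + 51 ≈ 73.51 → 74.
NO₂: 71.16 lies in 0.00–375.08, so I_lo=0, I_hi=50, C_lo=0.00, C_hi=375.08.
(50−0)/(375.08−0.00) × (71.16−0.00) + 0 = 50/375.08 × 71.16 + 0 ≈ 9.49 → 9.
SO₂: 608.3 ∈ [548.4, 609.3] ↔ index [201, 300].
201 + (608.3−548.4)·(300−201)/(609.3−548.4) = 201 + 59.9·99/60.9 ≈ 298.37, so AQI = 298.
PM2.5 422.7: bracket 358.5–473.6 → index 301–500; slope 199/115.1, offset 64.2.
AQI = 301 + 199/115.1·64.2 ≈ 412.00 ⇒ 412.
Sub-indices: PM10→74, NO₂→9, SO₂→298, PM2.5→412. Overall AQI = max = 412; dominant pollutant is PM2.5.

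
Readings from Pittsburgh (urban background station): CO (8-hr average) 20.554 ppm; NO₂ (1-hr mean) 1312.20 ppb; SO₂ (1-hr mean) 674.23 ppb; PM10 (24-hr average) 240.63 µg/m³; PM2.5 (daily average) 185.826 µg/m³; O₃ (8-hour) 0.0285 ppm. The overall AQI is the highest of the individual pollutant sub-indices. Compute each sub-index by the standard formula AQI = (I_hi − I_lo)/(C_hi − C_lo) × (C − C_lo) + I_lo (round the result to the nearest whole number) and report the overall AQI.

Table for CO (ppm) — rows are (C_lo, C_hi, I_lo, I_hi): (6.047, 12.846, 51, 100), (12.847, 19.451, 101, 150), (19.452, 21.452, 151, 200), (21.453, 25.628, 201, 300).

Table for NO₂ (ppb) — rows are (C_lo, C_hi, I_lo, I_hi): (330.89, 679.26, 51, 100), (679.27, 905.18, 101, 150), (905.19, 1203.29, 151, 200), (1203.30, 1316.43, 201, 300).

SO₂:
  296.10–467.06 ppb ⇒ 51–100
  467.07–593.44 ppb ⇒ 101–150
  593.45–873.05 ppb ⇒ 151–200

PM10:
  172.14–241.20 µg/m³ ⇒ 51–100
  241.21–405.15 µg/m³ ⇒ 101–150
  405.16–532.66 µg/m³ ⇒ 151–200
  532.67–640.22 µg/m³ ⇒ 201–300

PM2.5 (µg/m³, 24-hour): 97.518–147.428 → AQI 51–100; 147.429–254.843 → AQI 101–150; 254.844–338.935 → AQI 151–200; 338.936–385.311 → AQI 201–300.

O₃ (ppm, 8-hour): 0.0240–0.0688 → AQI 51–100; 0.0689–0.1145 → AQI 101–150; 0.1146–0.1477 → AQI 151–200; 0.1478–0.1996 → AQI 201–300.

CO: 20.554 lies in 19.452–21.452, so I_lo=151, I_hi=200, C_lo=19.452, C_hi=21.452.
(200−151)/(21.452−19.452) × (20.554−19.452) + 151 = 49/2.000 × 1.102 + 151 ≈ 178.00 → 178.
NO₂ 1312.20: bracket 1203.30–1316.43 → index 201–300; slope 99/113.13, offset 108.90.
AQI = 201 + 99/113.13·108.90 ≈ 296.30 ⇒ 296.
SO₂ 674.23: bracket 593.45–873.05 → index 151–200; slope 49/279.60, offset 80.78.
AQI = 151 + 49/279.60·80.78 ≈ 165.16 ⇒ 165.
PM10: 240.63 ∈ [172.14, 241.20] ↔ index [51, 100].
51 + (240.63−172.14)·(100−51)/(241.20−172.14) = 51 + 68.49·49/69.06 ≈ 99.60, so AQI = 100.
PM2.5 185.826: bracket 147.429–254.843 → index 101–150; slope 49/107.414, offset 38.397.
AQI = 101 + 49/107.414·38.397 ≈ 118.52 ⇒ 119.
O₃ 0.0285: bracket 0.0240–0.0688 → index 51–100; slope 49/0.0448, offset 0.0045.
AQI = 51 + 49/0.0448·0.0045 ≈ 55.92 ⇒ 56.
Sub-indices: CO→178, NO₂→296, SO₂→165, PM10→100, PM2.5→119, O₃→56. Overall AQI = max = 296; dominant pollutant is NO₂.

296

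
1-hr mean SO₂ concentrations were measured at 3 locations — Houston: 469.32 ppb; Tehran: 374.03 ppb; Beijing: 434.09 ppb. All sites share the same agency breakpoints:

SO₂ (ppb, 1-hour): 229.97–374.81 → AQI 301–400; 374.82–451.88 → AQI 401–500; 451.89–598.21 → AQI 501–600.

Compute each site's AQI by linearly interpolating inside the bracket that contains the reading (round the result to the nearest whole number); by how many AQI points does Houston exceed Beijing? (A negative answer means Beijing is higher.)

Houston 469.32: bracket 451.89–598.21 → index 501–600; slope 99/146.32, offset 17.43.
AQI = 501 + 99/146.32·17.43 ≈ 512.79 ⇒ 513.
Tehran: 374.03 lies in 229.97–374.81, so I_lo=301, I_hi=400, C_lo=229.97, C_hi=374.81.
(400−301)/(374.81−229.97) × (374.03−229.97) + 301 = 99/144.84 × 144.06 + 301 ≈ 399.47 → 399.
Beijing: 434.09 ∈ [374.82, 451.88] ↔ index [401, 500].
401 + (434.09−374.82)·(500−401)/(451.88−374.82) = 401 + 59.27·99/77.06 ≈ 477.14, so AQI = 477.
AQIs: Houston=513, Tehran=399, Beijing=477. Houston (513) − Beijing (477) = 36.

36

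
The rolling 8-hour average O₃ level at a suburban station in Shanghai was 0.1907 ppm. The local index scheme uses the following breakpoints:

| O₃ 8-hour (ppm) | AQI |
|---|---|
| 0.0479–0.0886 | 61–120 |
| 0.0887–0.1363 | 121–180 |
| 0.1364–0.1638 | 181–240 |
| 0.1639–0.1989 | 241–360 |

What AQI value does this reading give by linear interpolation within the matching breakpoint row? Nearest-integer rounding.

O₃: row 0.1639–0.1989 (AQI 241–360). (360−241)·(0.1907−0.1639)/(0.1989−0.1639) + 241 = 119·0.0268/0.0350 + 241 ≈ 332.12 → 332.

332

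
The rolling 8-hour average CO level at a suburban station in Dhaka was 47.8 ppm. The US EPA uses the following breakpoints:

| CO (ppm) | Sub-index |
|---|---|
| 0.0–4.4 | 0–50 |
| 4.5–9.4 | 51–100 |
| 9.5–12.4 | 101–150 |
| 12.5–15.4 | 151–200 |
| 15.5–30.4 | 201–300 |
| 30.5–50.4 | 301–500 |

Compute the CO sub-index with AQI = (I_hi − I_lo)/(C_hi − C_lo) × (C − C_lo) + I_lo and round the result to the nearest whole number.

474

CO 47.8: bracket 30.5–50.4 → index 301–500; slope 199/19.9, offset 17.3.
AQI = 301 + 199/19.9·17.3 ≈ 474.00 ⇒ 474.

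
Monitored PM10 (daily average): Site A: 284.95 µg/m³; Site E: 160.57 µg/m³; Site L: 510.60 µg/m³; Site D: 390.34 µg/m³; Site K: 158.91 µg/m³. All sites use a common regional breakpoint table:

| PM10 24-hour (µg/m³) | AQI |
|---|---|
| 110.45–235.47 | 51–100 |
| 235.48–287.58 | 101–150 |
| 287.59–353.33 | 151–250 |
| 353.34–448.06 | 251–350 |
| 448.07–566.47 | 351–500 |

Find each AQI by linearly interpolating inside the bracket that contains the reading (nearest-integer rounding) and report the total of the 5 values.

1009

Site A 284.95: bracket 235.48–287.58 → index 101–150; slope 49/52.10, offset 49.47.
AQI = 101 + 49/52.10·49.47 ≈ 147.53 ⇒ 148.
Site E: row 110.45–235.47 (AQI 51–100). (100−51)·(160.57−110.45)/(235.47−110.45) + 51 = 49·50.12/125.02 + 51 ≈ 70.64 → 71.
Site L: 510.60 lies in 448.07–566.47, so I_lo=351, I_hi=500, C_lo=448.07, C_hi=566.47.
(500−351)/(566.47−448.07) × (510.60−448.07) + 351 = 149/118.40 × 62.53 + 351 ≈ 429.69 → 430.
Site D 390.34: bracket 353.34–448.06 → index 251–350; slope 99/94.72, offset 37.00.
AQI = 251 + 99/94.72·37.00 ≈ 289.67 ⇒ 290.
Site K: 158.91 lies in 110.45–235.47, so I_lo=51, I_hi=100, C_lo=110.45, C_hi=235.47.
(100−51)/(235.47−110.45) × (158.91−110.45) + 51 = 49/125.02 × 48.46 + 51 ≈ 69.99 → 70.
AQIs: Site A=148, Site E=71, Site L=430, Site D=290, Site K=70. Sum = 148 + 71 + 430 + 290 + 70 = 1009.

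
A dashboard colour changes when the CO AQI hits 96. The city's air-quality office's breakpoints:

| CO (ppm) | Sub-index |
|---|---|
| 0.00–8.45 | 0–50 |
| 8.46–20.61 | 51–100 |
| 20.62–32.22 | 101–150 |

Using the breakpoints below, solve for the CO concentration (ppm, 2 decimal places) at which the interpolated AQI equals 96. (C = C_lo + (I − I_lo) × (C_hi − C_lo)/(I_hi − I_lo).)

19.62

AQI 96 lies in the 51–100 band, which corresponds to 8.46–20.61 ppm.
C = 8.46 + (96−51)×(20.61−8.46)/(100−51) = 8.46 + 45×12.15/49 ≈ 19.6182 ppm → 19.62 ppm to 2 dp.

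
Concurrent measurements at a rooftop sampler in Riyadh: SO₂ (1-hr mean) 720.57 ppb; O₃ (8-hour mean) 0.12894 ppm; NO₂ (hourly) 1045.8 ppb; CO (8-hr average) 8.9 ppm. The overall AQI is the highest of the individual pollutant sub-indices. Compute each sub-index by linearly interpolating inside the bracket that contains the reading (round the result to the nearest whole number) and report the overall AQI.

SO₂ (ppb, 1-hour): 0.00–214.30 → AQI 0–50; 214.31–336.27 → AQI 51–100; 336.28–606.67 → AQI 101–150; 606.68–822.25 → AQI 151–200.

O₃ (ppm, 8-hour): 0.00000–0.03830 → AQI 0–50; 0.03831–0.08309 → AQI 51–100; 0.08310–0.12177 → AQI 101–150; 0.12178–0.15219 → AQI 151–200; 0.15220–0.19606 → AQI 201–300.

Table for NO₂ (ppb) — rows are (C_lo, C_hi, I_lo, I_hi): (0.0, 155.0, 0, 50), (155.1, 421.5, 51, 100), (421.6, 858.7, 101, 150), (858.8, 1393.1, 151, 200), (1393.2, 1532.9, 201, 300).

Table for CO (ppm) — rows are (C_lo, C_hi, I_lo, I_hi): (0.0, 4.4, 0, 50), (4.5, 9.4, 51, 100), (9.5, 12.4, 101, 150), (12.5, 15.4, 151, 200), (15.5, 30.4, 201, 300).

177

SO₂: 720.57 lies in 606.68–822.25, so I_lo=151, I_hi=200, C_lo=606.68, C_hi=822.25.
(200−151)/(822.25−606.68) × (720.57−606.68) + 151 = 49/215.57 × 113.89 + 151 ≈ 176.89 → 177.
O₃ 0.12894: bracket 0.12178–0.15219 → index 151–200; slope 49/0.03041, offset 0.00716.
AQI = 151 + 49/0.03041·0.00716 ≈ 162.54 ⇒ 163.
NO₂ 1045.8: bracket 858.8–1393.1 → index 151–200; slope 49/534.3, offset 187.0.
AQI = 151 + 49/534.3·187.0 ≈ 168.15 ⇒ 168.
CO: row 4.5–9.4 (AQI 51–100). (100−51)·(8.9−4.5)/(9.4−4.5) + 51 = 49·4.4/4.9 + 51 ≈ 95.00 → 95.
Sub-indices: SO₂→177, O₃→163, NO₂→168, CO→95. Overall AQI = max = 177; dominant pollutant is SO₂.
AQI 177: Unhealthy.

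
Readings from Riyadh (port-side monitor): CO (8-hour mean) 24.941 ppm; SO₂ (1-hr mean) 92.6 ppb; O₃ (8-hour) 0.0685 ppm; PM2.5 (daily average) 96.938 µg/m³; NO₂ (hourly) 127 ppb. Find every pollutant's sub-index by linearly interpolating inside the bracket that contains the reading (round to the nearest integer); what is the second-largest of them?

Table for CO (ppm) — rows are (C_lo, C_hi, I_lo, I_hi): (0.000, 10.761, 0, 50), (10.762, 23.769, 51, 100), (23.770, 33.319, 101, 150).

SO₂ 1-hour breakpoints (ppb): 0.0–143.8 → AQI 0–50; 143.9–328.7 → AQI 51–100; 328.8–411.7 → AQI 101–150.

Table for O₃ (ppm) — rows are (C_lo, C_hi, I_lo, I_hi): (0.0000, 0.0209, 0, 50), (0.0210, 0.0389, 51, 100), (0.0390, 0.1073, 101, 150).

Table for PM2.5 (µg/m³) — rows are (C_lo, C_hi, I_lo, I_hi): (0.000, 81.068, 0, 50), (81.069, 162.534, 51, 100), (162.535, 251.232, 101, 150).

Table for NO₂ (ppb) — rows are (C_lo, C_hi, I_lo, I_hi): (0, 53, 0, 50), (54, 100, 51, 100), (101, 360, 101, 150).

CO: 24.941 lies in 23.770–33.319, so I_lo=101, I_hi=150, C_lo=23.770, C_hi=33.319.
(150−101)/(33.319−23.770) × (24.941−23.770) + 101 = 49/9.549 × 1.171 + 101 ≈ 107.01 → 107.
SO₂ 92.6: bracket 0.0–143.8 → index 0–50; slope 50/143.8, offset 92.6.
AQI = 0 + 50/143.8·92.6 ≈ 32.20 ⇒ 32.
O₃: row 0.0390–0.1073 (AQI 101–150). (150−101)·(0.0685−0.0390)/(0.1073−0.0390) + 101 = 49·0.0295/0.0683 + 101 ≈ 122.16 → 122.
PM2.5 96.938: bracket 81.069–162.534 → index 51–100; slope 49/81.465, offset 15.869.
AQI = 51 + 49/81.465·15.869 ≈ 60.54 ⇒ 61.
NO₂ 127: bracket 101–360 → index 101–150; slope 49/259, offset 26.
AQI = 101 + 49/259·26 ≈ 105.92 ⇒ 106.
Sub-indices: CO→107, SO₂→32, O₃→122, PM2.5→61, NO₂→106. Ranked high→low: 122, 107, 106, 61, 32. Second-highest sub-index = 107.

107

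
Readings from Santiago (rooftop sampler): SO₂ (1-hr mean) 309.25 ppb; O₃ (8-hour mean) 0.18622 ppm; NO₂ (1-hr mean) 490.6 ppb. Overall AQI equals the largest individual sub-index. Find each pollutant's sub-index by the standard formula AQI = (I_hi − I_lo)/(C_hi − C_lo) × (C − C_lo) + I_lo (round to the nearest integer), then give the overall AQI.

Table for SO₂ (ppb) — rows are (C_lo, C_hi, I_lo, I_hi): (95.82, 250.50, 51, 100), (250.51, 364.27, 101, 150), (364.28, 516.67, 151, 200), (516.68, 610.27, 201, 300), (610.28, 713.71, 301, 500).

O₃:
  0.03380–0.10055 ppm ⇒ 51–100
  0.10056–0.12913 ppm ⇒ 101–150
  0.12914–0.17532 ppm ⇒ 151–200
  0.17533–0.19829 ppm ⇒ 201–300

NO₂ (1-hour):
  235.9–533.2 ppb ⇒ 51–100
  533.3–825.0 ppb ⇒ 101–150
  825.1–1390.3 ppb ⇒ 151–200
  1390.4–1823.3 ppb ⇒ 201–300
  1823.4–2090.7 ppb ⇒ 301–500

248

SO₂: 309.25 ∈ [250.51, 364.27] ↔ index [101, 150].
101 + (309.25−250.51)·(150−101)/(364.27−250.51) = 101 + 58.74·49/113.76 ≈ 126.30, so AQI = 126.
O₃: 0.18622 lies in 0.17533–0.19829, so I_lo=201, I_hi=300, C_lo=0.17533, C_hi=0.19829.
(300−201)/(0.19829−0.17533) × (0.18622−0.17533) + 201 = 99/0.02296 × 0.01089 + 201 ≈ 247.96 → 248.
NO₂: 490.6 ∈ [235.9, 533.2] ↔ index [51, 100].
51 + (490.6−235.9)·(100−51)/(533.2−235.9) = 51 + 254.7·49/297.3 ≈ 92.98, so AQI = 93.
Sub-indices: SO₂→126, O₃→248, NO₂→93. Overall AQI = max = 248; dominant pollutant is O₃.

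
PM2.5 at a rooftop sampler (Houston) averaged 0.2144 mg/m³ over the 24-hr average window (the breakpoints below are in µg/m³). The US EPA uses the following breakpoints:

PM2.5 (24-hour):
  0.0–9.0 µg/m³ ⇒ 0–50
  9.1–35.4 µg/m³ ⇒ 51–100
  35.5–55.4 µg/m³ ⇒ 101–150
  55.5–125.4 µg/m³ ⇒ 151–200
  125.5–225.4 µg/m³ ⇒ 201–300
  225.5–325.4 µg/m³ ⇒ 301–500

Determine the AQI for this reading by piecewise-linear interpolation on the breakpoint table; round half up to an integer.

Convert: 0.2144 mg/m³ = 214.4 µg/m³.
PM2.5: 214.4 ∈ [125.5, 225.4] ↔ index [201, 300].
201 + (214.4−125.5)·(300−201)/(225.4−125.5) = 201 + 88.9·99/99.9 ≈ 289.10, so AQI = 289.

289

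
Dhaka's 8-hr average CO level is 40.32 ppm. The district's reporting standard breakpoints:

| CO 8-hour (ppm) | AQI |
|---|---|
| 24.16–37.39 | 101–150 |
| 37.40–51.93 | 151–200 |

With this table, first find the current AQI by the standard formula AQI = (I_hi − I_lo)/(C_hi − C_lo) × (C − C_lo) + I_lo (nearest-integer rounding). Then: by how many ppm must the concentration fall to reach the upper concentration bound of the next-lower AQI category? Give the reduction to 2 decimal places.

CO 40.32: bracket 37.40–51.93 → index 151–200; slope 49/14.53, offset 2.92.
AQI = 151 + 49/14.53·2.92 ≈ 160.85 ⇒ 161.
Current AQI 161 is in the Unhealthy range (151–200). The next-lower category tops out at AQI 150, whose upper concentration bound is 37.39 ppm.
Reduction needed = 40.32 − 37.39 = 2.93 ppm.

2.93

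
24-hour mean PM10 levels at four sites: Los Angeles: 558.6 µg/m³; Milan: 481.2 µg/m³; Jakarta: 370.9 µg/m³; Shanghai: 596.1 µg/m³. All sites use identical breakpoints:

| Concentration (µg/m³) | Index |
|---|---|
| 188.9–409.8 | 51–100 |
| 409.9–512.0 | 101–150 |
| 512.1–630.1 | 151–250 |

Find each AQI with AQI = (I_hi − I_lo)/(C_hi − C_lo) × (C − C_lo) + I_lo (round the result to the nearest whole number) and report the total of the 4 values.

637

Los Angeles: 558.6 lies in 512.1–630.1, so I_lo=151, I_hi=250, C_lo=512.1, C_hi=630.1.
(250−151)/(630.1−512.1) × (558.6−512.1) + 151 = 99/118.0 × 46.5 + 151 ≈ 190.01 → 190.
Milan: 481.2 lies in 409.9–512.0, so I_lo=101, I_hi=150, C_lo=409.9, C_hi=512.0.
(150−101)/(512.0−409.9) × (481.2−409.9) + 101 = 49/102.1 × 71.3 + 101 ≈ 135.22 → 135.
Jakarta: 370.9 lies in 188.9–409.8, so I_lo=51, I_hi=100, C_lo=188.9, C_hi=409.8.
(100−51)/(409.8−188.9) × (370.9−188.9) + 51 = 49/220.9 × 182.0 + 51 ≈ 91.37 → 91.
Shanghai: row 512.1–630.1 (AQI 151–250). (250−151)·(596.1−512.1)/(630.1−512.1) + 151 = 99·84.0/118.0 + 151 ≈ 221.47 → 221.
AQIs: Los Angeles=190, Milan=135, Jakarta=91, Shanghai=221. Sum = 190 + 135 + 91 + 221 = 637.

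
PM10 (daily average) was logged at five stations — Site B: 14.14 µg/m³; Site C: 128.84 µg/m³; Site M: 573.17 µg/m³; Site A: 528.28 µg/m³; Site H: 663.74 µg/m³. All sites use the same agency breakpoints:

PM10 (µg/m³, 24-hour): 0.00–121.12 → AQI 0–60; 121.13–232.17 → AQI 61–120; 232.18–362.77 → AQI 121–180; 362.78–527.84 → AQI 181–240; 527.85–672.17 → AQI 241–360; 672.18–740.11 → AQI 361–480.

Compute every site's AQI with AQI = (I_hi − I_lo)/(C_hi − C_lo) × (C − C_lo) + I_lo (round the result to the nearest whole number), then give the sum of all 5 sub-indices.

Site B: 14.14 ∈ [0.00, 121.12] ↔ index [0, 60].
0 + (14.14−0.00)·(60−0)/(121.12−0.00) = 0 + 14.14·60/121.12 ≈ 7.00, so AQI = 7.
Site C: 128.84 ∈ [121.13, 232.17] ↔ index [61, 120].
61 + (128.84−121.13)·(120−61)/(232.17−121.13) = 61 + 7.71·59/111.04 ≈ 65.10, so AQI = 65.
Site M: 573.17 lies in 527.85–672.17, so I_lo=241, I_hi=360, C_lo=527.85, C_hi=672.17.
(360−241)/(672.17−527.85) × (573.17−527.85) + 241 = 119/144.32 × 45.32 + 241 ≈ 278.37 → 278.
Site A: 528.28 lies in 527.85–672.17, so I_lo=241, I_hi=360, C_lo=527.85, C_hi=672.17.
(360−241)/(672.17−527.85) × (528.28−527.85) + 241 = 119/144.32 × 0.43 + 241 ≈ 241.35 → 241.
Site H 663.74: bracket 527.85–672.17 → index 241–360; slope 119/144.32, offset 135.89.
AQI = 241 + 119/144.32·135.89 ≈ 353.05 ⇒ 353.
AQIs: Site B=7, Site C=65, Site M=278, Site A=241, Site H=353. Sum = 7 + 65 + 278 + 241 + 353 = 944.

944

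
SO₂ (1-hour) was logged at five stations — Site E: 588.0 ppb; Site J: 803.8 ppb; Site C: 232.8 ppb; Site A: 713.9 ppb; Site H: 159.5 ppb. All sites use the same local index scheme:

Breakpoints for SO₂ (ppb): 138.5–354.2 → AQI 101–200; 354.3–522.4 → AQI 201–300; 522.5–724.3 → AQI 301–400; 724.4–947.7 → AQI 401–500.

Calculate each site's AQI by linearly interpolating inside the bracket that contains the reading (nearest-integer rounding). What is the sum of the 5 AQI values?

1419

Site E: 588.0 ∈ [522.5, 724.3] ↔ index [301, 400].
301 + (588.0−522.5)·(400−301)/(724.3−522.5) = 301 + 65.5·99/201.8 ≈ 333.13, so AQI = 333.
Site J 803.8: bracket 724.4–947.7 → index 401–500; slope 99/223.3, offset 79.4.
AQI = 401 + 99/223.3·79.4 ≈ 436.20 ⇒ 436.
Site C 232.8: bracket 138.5–354.2 → index 101–200; slope 99/215.7, offset 94.3.
AQI = 101 + 99/215.7·94.3 ≈ 144.28 ⇒ 144.
Site A 713.9: bracket 522.5–724.3 → index 301–400; slope 99/201.8, offset 191.4.
AQI = 301 + 99/201.8·191.4 ≈ 394.90 ⇒ 395.
Site H: row 138.5–354.2 (AQI 101–200). (200−101)·(159.5−138.5)/(354.2−138.5) + 101 = 99·21.0/215.7 + 101 ≈ 110.64 → 111.
AQIs: Site E=333, Site J=436, Site C=144, Site A=395, Site H=111. Sum = 333 + 436 + 144 + 395 + 111 = 1419.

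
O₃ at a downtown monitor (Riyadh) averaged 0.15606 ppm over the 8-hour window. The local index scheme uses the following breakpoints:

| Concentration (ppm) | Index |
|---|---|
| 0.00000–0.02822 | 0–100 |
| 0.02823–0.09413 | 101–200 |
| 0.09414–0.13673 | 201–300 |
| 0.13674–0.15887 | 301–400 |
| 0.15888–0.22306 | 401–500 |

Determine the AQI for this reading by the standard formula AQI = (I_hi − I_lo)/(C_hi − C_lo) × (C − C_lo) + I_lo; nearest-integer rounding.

387

O₃: 0.15606 ∈ [0.13674, 0.15887] ↔ index [301, 400].
301 + (0.15606−0.13674)·(400−301)/(0.15887−0.13674) = 301 + 0.01932·99/0.02213 ≈ 387.43, so AQI = 387.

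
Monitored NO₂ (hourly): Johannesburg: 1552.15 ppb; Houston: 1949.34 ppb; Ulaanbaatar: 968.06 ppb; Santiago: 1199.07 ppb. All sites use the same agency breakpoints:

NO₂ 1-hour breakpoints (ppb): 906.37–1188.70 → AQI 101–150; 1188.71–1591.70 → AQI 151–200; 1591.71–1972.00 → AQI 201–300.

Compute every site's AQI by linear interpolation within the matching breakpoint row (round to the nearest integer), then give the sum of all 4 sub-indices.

Johannesburg: 1552.15 lies in 1188.71–1591.70, so I_lo=151, I_hi=200, C_lo=1188.71, C_hi=1591.70.
(200−151)/(1591.70−1188.71) × (1552.15−1188.71) + 151 = 49/402.99 × 363.44 + 151 ≈ 195.19 → 195.
Houston: 1949.34 ∈ [1591.71, 1972.00] ↔ index [201, 300].
201 + (1949.34−1591.71)·(300−201)/(1972.00−1591.71) = 201 + 357.63·99/380.29 ≈ 294.10, so AQI = 294.
Ulaanbaatar: row 906.37–1188.70 (AQI 101–150). (150−101)·(968.06−906.37)/(1188.70−906.37) + 101 = 49·61.69/282.33 + 101 ≈ 111.71 → 112.
Santiago: row 1188.71–1591.70 (AQI 151–200). (200−151)·(1199.07−1188.71)/(1591.70−1188.71) + 151 = 49·10.36/402.99 + 151 ≈ 152.26 → 152.
AQIs: Johannesburg=195, Houston=294, Ulaanbaatar=112, Santiago=152. Sum = 195 + 294 + 112 + 152 = 753.

753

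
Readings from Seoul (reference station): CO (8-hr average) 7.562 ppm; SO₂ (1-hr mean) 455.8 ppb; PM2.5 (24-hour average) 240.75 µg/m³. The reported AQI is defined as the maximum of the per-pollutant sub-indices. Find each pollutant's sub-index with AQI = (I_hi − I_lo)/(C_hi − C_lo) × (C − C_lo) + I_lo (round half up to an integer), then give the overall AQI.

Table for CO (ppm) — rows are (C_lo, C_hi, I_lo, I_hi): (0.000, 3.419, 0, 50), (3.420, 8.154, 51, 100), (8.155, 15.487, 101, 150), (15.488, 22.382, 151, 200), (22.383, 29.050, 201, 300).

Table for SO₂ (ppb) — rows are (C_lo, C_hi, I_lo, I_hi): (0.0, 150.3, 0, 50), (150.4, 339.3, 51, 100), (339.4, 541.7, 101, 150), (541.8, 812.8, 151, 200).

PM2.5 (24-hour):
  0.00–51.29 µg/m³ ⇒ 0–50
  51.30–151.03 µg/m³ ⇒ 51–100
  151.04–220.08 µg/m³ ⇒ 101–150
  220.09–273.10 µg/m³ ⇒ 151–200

170

CO: row 3.420–8.154 (AQI 51–100). (100−51)·(7.562−3.420)/(8.154−3.420) + 51 = 49·4.142/4.734 + 51 ≈ 93.87 → 94.
SO₂: 455.8 lies in 339.4–541.7, so I_lo=101, I_hi=150, C_lo=339.4, C_hi=541.7.
(150−101)/(541.7−339.4) × (455.8−339.4) + 101 = 49/202.3 × 116.4 + 101 ≈ 129.19 → 129.
PM2.5: 240.75 lies in 220.09–273.10, so I_lo=151, I_hi=200, C_lo=220.09, C_hi=273.10.
(200−151)/(273.10−220.09) × (240.75−220.09) + 151 = 49/53.01 × 20.66 + 151 ≈ 170.10 → 170.
Sub-indices: CO→94, SO₂→129, PM2.5→170. Overall AQI = max = 170; dominant pollutant is PM2.5.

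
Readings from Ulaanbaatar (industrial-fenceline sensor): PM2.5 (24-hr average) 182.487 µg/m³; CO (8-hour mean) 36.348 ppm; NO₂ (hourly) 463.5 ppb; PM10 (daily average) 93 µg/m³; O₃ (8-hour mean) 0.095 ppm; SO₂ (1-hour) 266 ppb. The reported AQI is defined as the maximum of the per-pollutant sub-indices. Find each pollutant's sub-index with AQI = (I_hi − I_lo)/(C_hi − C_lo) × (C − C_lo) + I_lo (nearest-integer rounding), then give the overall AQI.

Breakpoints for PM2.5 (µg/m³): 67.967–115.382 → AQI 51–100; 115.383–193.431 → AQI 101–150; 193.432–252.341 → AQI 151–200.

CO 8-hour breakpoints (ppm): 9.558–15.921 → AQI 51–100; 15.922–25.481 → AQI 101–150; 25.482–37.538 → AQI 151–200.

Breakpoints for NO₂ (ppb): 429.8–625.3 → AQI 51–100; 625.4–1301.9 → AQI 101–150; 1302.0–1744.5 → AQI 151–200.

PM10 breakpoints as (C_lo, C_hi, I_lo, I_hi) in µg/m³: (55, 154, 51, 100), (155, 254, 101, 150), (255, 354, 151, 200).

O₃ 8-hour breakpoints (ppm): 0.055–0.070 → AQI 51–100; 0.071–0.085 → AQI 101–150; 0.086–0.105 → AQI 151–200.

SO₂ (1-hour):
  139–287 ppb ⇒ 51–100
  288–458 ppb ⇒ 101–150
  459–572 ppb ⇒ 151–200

195

PM2.5: row 115.383–193.431 (AQI 101–150). (150−101)·(182.487−115.383)/(193.431−115.383) + 101 = 49·67.104/78.048 + 101 ≈ 143.13 → 143.
CO: 36.348 ∈ [25.482, 37.538] ↔ index [151, 200].
151 + (36.348−25.482)·(200−151)/(37.538−25.482) = 151 + 10.866·49/12.056 ≈ 195.16, so AQI = 195.
NO₂ 463.5: bracket 429.8–625.3 → index 51–100; slope 49/195.5, offset 33.7.
AQI = 51 + 49/195.5·33.7 ≈ 59.45 ⇒ 59.
PM10: 93 lies in 55–154, so I_lo=51, I_hi=100, C_lo=55, C_hi=154.
(100−51)/(154−55) × (93−55) + 51 = 49/99 × 38 + 51 ≈ 69.81 → 70.
O₃: row 0.086–0.105 (AQI 151–200). (200−151)·(0.095−0.086)/(0.105−0.086) + 151 = 49·0.009/0.019 + 151 ≈ 174.21 → 174.
SO₂: 266 ∈ [139, 287] ↔ index [51, 100].
51 + (266−139)·(100−51)/(287−139) = 51 + 127·49/148 ≈ 93.05, so AQI = 93.
Sub-indices: PM2.5→143, CO→195, NO₂→59, PM10→70, O₃→174, SO₂→93. Overall AQI = max = 195; dominant pollutant is CO.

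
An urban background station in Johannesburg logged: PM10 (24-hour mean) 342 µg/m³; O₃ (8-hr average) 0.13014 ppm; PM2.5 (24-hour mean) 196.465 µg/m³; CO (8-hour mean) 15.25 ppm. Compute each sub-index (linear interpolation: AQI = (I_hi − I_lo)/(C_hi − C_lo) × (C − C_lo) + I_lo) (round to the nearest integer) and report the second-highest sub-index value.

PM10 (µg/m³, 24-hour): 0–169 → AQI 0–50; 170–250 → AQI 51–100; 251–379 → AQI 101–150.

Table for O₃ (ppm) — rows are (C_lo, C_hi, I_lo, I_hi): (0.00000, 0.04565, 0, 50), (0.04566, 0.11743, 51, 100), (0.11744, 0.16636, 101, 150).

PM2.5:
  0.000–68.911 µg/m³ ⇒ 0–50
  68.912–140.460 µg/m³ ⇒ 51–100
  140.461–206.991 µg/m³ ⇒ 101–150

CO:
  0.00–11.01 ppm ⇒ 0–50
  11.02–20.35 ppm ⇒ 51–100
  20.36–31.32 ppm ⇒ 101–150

136

PM10: 342 lies in 251–379, so I_lo=101, I_hi=150, C_lo=251, C_hi=379.
(150−101)/(379−251) × (342−251) + 101 = 49/128 × 91 + 101 ≈ 135.84 → 136.
O₃: 0.13014 ∈ [0.11744, 0.16636] ↔ index [101, 150].
101 + (0.13014−0.11744)·(150−101)/(0.16636−0.11744) = 101 + 0.01270·49/0.04892 ≈ 113.72, so AQI = 114.
PM2.5 196.465: bracket 140.461–206.991 → index 101–150; slope 49/66.530, offset 56.004.
AQI = 101 + 49/66.530·56.004 ≈ 142.25 ⇒ 142.
CO 15.25: bracket 11.02–20.35 → index 51–100; slope 49/9.33, offset 4.23.
AQI = 51 + 49/9.33·4.23 ≈ 73.22 ⇒ 73.
Sub-indices: PM10→136, O₃→114, PM2.5→142, CO→73. Ranked high→low: 142, 136, 114, 73. Second-highest sub-index = 136.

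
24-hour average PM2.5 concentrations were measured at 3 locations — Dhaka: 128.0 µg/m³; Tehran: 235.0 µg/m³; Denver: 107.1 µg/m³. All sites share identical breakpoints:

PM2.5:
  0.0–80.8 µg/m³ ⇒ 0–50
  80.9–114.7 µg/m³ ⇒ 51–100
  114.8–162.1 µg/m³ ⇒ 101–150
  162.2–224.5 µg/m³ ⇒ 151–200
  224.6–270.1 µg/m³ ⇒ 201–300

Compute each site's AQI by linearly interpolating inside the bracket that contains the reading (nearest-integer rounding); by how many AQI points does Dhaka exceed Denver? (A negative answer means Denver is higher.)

Dhaka: 128.0 lies in 114.8–162.1, so I_lo=101, I_hi=150, C_lo=114.8, C_hi=162.1.
(150−101)/(162.1−114.8) × (128.0−114.8) + 101 = 49/47.3 × 13.2 + 101 ≈ 114.67 → 115.
Tehran: 235.0 lies in 224.6–270.1, so I_lo=201, I_hi=300, C_lo=224.6, C_hi=270.1.
(300−201)/(270.1−224.6) × (235.0−224.6) + 201 = 99/45.5 × 10.4 + 201 ≈ 223.63 → 224.
Denver 107.1: bracket 80.9–114.7 → index 51–100; slope 49/33.8, offset 26.2.
AQI = 51 + 49/33.8·26.2 ≈ 88.98 ⇒ 89.
AQIs: Dhaka=115, Tehran=224, Denver=89. Dhaka (115) − Denver (89) = 26.

26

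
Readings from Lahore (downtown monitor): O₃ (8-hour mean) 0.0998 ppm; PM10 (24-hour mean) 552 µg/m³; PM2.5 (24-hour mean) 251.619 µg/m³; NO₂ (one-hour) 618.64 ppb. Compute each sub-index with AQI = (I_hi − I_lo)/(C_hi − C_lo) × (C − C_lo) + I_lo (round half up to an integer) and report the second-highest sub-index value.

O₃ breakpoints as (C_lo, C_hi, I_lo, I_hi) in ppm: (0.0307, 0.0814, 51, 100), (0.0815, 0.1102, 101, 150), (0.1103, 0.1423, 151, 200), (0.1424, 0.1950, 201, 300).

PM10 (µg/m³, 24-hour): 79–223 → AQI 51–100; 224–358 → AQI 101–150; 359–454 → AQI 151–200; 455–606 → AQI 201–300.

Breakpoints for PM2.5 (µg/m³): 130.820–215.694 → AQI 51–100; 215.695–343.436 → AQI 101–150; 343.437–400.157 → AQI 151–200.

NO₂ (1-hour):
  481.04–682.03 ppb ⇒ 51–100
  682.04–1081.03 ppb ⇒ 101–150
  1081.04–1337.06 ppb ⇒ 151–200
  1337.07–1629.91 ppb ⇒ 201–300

O₃: row 0.0815–0.1102 (AQI 101–150). (150−101)·(0.0998−0.0815)/(0.1102−0.0815) + 101 = 49·0.0183/0.0287 + 101 ≈ 132.24 → 132.
PM10: 552 lies in 455–606, so I_lo=201, I_hi=300, C_lo=455, C_hi=606.
(300−201)/(606−455) × (552−455) + 201 = 99/151 × 97 + 201 ≈ 264.60 → 265.
PM2.5: 251.619 lies in 215.695–343.436, so I_lo=101, I_hi=150, C_lo=215.695, C_hi=343.436.
(150−101)/(343.436−215.695) × (251.619−215.695) + 101 = 49/127.741 × 35.924 + 101 ≈ 114.78 → 115.
NO₂ 618.64: bracket 481.04–682.03 → index 51–100; slope 49/200.99, offset 137.60.
AQI = 51 + 49/200.99·137.60 ≈ 84.55 ⇒ 85.
Sub-indices: O₃→132, PM10→265, PM2.5→115, NO₂→85. Ranked high→low: 265, 132, 115, 85. Second-highest sub-index = 132.

132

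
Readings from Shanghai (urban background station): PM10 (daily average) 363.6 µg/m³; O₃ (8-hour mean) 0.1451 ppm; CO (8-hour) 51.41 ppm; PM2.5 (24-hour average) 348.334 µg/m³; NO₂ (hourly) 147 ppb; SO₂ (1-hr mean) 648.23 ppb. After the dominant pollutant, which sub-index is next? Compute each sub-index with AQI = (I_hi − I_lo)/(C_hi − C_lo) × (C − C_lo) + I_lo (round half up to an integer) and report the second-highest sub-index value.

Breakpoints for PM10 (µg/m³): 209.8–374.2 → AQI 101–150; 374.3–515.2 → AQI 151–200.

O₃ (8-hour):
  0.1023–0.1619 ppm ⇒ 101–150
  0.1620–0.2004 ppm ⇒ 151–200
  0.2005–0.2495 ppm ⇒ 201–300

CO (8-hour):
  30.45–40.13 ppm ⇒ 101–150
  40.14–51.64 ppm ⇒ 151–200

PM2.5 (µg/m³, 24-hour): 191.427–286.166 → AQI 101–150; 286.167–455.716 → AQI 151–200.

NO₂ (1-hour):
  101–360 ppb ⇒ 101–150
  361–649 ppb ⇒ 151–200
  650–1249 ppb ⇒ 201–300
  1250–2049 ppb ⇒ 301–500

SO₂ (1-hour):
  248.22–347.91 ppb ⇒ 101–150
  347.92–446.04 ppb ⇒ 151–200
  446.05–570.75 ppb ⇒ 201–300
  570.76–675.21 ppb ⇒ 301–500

199

PM10: row 209.8–374.2 (AQI 101–150). (150−101)·(363.6−209.8)/(374.2−209.8) + 101 = 49·153.8/164.4 + 101 ≈ 146.84 → 147.
O₃ 0.1451: bracket 0.1023–0.1619 → index 101–150; slope 49/0.0596, offset 0.0428.
AQI = 101 + 49/0.0596·0.0428 ≈ 136.19 ⇒ 136.
CO: 51.41 ∈ [40.14, 51.64] ↔ index [151, 200].
151 + (51.41−40.14)·(200−151)/(51.64−40.14) = 151 + 11.27·49/11.50 ≈ 199.02, so AQI = 199.
PM2.5: 348.334 ∈ [286.167, 455.716] ↔ index [151, 200].
151 + (348.334−286.167)·(200−151)/(455.716−286.167) = 151 + 62.167·49/169.549 ≈ 168.97, so AQI = 169.
NO₂: 147 ∈ [101, 360] ↔ index [101, 150].
101 + (147−101)·(150−101)/(360−101) = 101 + 46·49/259 ≈ 109.70, so AQI = 110.
SO₂: 648.23 lies in 570.76–675.21, so I_lo=301, I_hi=500, C_lo=570.76, C_hi=675.21.
(500−301)/(675.21−570.76) × (648.23−570.76) + 301 = 199/104.45 × 77.47 + 301 ≈ 448.60 → 449.
Sub-indices: PM10→147, O₃→136, CO→199, PM2.5→169, NO₂→110, SO₂→449. Ranked high→low: 449, 199, 169, 147, 136, 110. Second-highest sub-index = 199.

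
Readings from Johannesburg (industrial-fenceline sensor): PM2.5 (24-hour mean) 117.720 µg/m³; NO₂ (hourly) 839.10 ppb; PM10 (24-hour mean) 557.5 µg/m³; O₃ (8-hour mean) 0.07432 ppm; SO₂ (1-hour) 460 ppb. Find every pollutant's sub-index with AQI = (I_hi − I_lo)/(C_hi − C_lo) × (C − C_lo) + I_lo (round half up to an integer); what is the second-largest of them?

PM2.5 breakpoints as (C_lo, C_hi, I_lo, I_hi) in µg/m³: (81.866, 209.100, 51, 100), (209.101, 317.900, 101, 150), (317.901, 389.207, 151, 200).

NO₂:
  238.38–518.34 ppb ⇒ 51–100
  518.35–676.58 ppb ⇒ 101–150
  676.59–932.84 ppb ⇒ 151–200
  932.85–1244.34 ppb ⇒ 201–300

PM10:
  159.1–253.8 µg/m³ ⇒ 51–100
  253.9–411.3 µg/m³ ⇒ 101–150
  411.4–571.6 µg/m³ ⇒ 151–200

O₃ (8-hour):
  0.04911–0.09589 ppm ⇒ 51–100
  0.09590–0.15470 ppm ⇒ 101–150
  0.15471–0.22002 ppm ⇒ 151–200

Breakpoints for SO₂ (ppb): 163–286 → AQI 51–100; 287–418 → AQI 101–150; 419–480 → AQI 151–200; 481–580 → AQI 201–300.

184

PM2.5 117.720: bracket 81.866–209.100 → index 51–100; slope 49/127.234, offset 35.854.
AQI = 51 + 49/127.234·35.854 ≈ 64.81 ⇒ 65.
NO₂ 839.10: bracket 676.59–932.84 → index 151–200; slope 49/256.25, offset 162.51.
AQI = 151 + 49/256.25·162.51 ≈ 182.08 ⇒ 182.
PM10: 557.5 ∈ [411.4, 571.6] ↔ index [151, 200].
151 + (557.5−411.4)·(200−151)/(571.6−411.4) = 151 + 146.1·49/160.2 ≈ 195.69, so AQI = 196.
O₃: 0.07432 ∈ [0.04911, 0.09589] ↔ index [51, 100].
51 + (0.07432−0.04911)·(100−51)/(0.09589−0.04911) = 51 + 0.02521·49/0.04678 ≈ 77.41, so AQI = 77.
SO₂ 460: bracket 419–480 → index 151–200; slope 49/61, offset 41.
AQI = 151 + 49/61·41 ≈ 183.93 ⇒ 184.
Sub-indices: PM2.5→65, NO₂→182, PM10→196, O₃→77, SO₂→184. Ranked high→low: 196, 184, 182, 77, 65. Second-highest sub-index = 184.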